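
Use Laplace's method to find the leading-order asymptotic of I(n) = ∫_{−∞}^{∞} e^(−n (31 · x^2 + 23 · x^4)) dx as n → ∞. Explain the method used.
I(n) ~ sqrt(π/(31n))

φ(x) = 31 · x^2 + 23 · x^4 has its unique global minimum at x* = 0 (since φ'(x) = 62x + 92x^3 = 0 only at x = 0 for real x with both coefficients positive, and φ → ∞ as |x| → ∞). At x* = 0, φ(0) = 0 and φ''(0) = 62. Laplace's method then gives
  I(n) ~ sqrt(2π / (n · φ''(0))) · e^(−n φ(0)) = sqrt(2π / (62n)) = sqrt(π/(31n)).
The 23 · x^4 term contributes only at subleading order (an O(1/n) relative correction).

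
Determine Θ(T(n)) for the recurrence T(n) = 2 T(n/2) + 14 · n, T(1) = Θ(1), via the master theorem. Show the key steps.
T(n) = Θ(n log n)

log_2 2 = 1, and f(n) = 14 · n = Θ(n^(log_2 2)). This is Case 2 of the master theorem: T(n) = Θ(f(n) · log n) = Θ(n log n).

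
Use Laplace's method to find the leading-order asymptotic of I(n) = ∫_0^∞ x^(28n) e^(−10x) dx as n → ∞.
I(n) ~ (sqrt(2π·28n) / 10) · (28n/(10e))^(28n)

Write the integrand as exp(28n ln x − 10x) and set f(x) = 28n ln x − 10x. Then f'(x) = 28n/x − 10 = 0 at x* = 28n/10, and f''(x*) = −28n/x*^2 = −10^2/(28n). Laplace's method (interior maximum) gives
  I(n) ~ e^(f(x*)) · sqrt(2π / |f''(x*)|)
        = exp(28n ln(28n/10) − 28n) · sqrt(2π · 28n / 10^2)
        = (28n/10)^(28n) e^(−28n) · sqrt(2π·28n) / 10
        = (sqrt(2π·28n) / 10) · (28n/(10e))^(28n).
This matches Γ(28n+1)/10^(28n+1) with Stirling applied to Γ.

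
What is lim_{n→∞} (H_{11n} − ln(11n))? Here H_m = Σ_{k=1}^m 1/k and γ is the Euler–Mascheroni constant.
lim = γ

By Euler-Maclaurin, H_m = ln m + γ + O(1/m). So
  H_{11n} − ln(11n) = ln(11n) + γ − ln(11n) + O(1/n)
                       = ln(11/11) + γ + O(1/n).
Hence the limit is γ (since ln 1 = 0).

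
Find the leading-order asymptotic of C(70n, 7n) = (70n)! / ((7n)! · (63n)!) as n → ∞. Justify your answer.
C(70n, 7n) ~ (10000000000/387420489)^(7n) · sqrt(5/(9π·7n))

Write N = 7n. Apply Stirling to each factorial:
  (10N)! ~ sqrt(2π·10N) · (10N/e)^(10N),
  N! ~ sqrt(2π N) · (N/e)^N,
  (9N)! ~ sqrt(2π·9N) · (9N/e)^(9N).
The exponential factors combine to (10N)^(10N) / (N^N · (9N)^(9N)) = 10^(10N)/9^(9N) = (10^10/9^9)^N = (10000000000/387420489)^N.
The square-root prefactors combine to sqrt(2π·10N) / (sqrt(2π N)·sqrt(2π·9N)) = sqrt(10 / (2π·9·N)) = sqrt(5/(9π·7n)).
Substituting N = 7n: C(70n, 7n) ~ (10000000000/387420489)^(7n) · sqrt(5/(9π·7n)).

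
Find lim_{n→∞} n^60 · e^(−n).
lim = 0

Exponentials with base > 1 dominate every fixed polynomial: for any fixed c, n^c / e^n → 0 as n → ∞ (e.g. by the ratio test, or since e^n grows faster than any power of n). Hence n^60 · e^(−n) = n^60 / e^n → 0.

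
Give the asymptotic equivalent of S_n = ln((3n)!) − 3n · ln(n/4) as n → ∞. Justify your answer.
S_n ~ 3n · (ln 12 − 1) + O(ln n)

Stirling: ln((3n)!) = 3n ln(3n) − 3n + O(ln n).
  S_n = 3n ln(3n) − 3n − 3n ln(n/4) + O(ln n)
      = 3n ln(3n) − 3n ln n + 3n ln 4 − 3n + O(ln n)
      = 3n ln 3 + 3n ln 4 − 3n + O(ln n)
      = 3n (ln 12 − 1) + O(ln n).
Numerically ln(12) − 1 ≈ 1.4849.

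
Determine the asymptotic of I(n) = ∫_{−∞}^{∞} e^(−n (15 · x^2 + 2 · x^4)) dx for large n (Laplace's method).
I(n) ~ sqrt(π/(15n))

φ(x) = 15 · x^2 + 2 · x^4 has its unique global minimum at x* = 0 (since φ'(x) = 30x + 8x^3 = 0 only at x = 0 for real x with both coefficients positive, and φ → ∞ as |x| → ∞). At x* = 0, φ(0) = 0 and φ''(0) = 30. Laplace's method then gives
  I(n) ~ sqrt(2π / (n · φ''(0))) · e^(−n φ(0)) = sqrt(2π / (30n)) = sqrt(π/(15n)).
The 2 · x^4 term contributes only at subleading order (an O(1/n) relative correction).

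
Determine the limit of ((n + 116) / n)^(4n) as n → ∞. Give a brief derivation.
lim = e^464

Rewrite as (1 + 116/n)^(4n). By the standard limit (1 + x/n)^n → e^x, we have (1 + 116/n)^n → e^116, and raising to the 4th power gives e^464.
More precisely, ln[(1 + 116/n)^(4n)] = 4n · ln(1 + 116/n) = 4n · (116/n + O(1/n^2)) = 464 + O(1/n) → 464.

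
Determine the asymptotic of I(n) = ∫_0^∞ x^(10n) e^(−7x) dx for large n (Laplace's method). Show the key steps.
I(n) ~ (sqrt(2π·10n) / 7) · (10n/(7e))^(10n)

Write the integrand as exp(10n ln x − 7x) and set f(x) = 10n ln x − 7x. Then f'(x) = 10n/x − 7 = 0 at x* = 10n/7, and f''(x*) = −10n/x*^2 = −7^2/(10n). Laplace's method (interior maximum) gives
  I(n) ~ e^(f(x*)) · sqrt(2π / |f''(x*)|)
        = exp(10n ln(10n/7) − 10n) · sqrt(2π · 10n / 7^2)
        = (10n/7)^(10n) e^(−10n) · sqrt(2π·10n) / 7
        = (sqrt(2π·10n) / 7) · (10n/(7e))^(10n).
This matches Γ(10n+1)/7^(10n+1) with Stirling applied to Γ.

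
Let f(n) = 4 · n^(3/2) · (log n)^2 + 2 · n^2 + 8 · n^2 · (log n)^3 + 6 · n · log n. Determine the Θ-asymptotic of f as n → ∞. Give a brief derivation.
f(n) ∈ Θ(n^2 · (log n)^3)

Compare the terms by growth order. For large n, n^a · (log n)^b dominates n^a' · (log n)^b' iff a > a', or (a = a' and b > b'). Ranking the 4 terms shows the dominant one is 8 · n^2 · (log n)^3. Hence f(n) ∈ Θ(n^2 · (log n)^3).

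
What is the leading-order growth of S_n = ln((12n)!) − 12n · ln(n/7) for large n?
S_n ~ 12n · (ln 84 − 1) + O(ln n)

Stirling: ln((12n)!) = 12n ln(12n) − 12n + O(ln n).
  S_n = 12n ln(12n) − 12n − 12n ln(n/7) + O(ln n)
      = 12n ln(12n) − 12n ln n + 12n ln 7 − 12n + O(ln n)
      = 12n ln 12 + 12n ln 7 − 12n + O(ln n)
      = 12n (ln 84 − 1) + O(ln n).
Numerically ln(84) − 1 ≈ 3.4308.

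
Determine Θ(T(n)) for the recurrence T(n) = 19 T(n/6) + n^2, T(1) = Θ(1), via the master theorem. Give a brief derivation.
T(n) = Θ(n^2)

log_6 19 ≈ 1.643. f(n) = n^2 dominates n^(log_6 19) since 2 > 1.643, and the regularity condition a·f(n/b) = 19·(n/6)^2 = (19/36)·n^2 ≤ c·f(n) holds with c = 19/36 ≈ 0.528 < 1. So this is Case 3: T(n) = Θ(f(n)) = Θ(n^2).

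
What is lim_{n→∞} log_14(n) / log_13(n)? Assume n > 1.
lim = ln(13) / ln(14) = log_14(13)

Change of base: log_14(n) = ln n / ln 14 and log_13(n) = ln n / ln 13. The ratio is (ln n / ln 14) · (ln 13 / ln n) = ln 13 / ln 14, a constant independent of n. So the limit is ln 13 / ln 14 = log_14(13).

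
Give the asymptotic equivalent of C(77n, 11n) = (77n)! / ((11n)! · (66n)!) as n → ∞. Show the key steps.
C(77n, 11n) ~ (823543/46656)^(11n) · sqrt(7/(12π·11n))

Write N = 11n. Apply Stirling to each factorial:
  (7N)! ~ sqrt(2π·7N) · (7N/e)^(7N),
  N! ~ sqrt(2π N) · (N/e)^N,
  (6N)! ~ sqrt(2π·6N) · (6N/e)^(6N).
The exponential factors combine to (7N)^(7N) / (N^N · (6N)^(6N)) = 7^(7N)/6^(6N) = (7^7/6^6)^N = (823543/46656)^N.
The square-root prefactors combine to sqrt(2π·7N) / (sqrt(2π N)·sqrt(2π·6N)) = sqrt(7 / (2π·6·N)) = sqrt(7/(12π·11n)).
Substituting N = 11n: C(77n, 11n) ~ (823543/46656)^(11n) · sqrt(7/(12π·11n)).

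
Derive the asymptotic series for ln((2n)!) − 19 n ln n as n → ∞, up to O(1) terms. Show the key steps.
ln((2n)!) − 19 n ln n = −17 n ln n + 2(ln 2 − 1) n + (1/2) ln(2π·2n) + O(1/n)

Stirling: ln((2n)!) = 2n ln(2n) − 2n + (1/2) ln(2π·2n) + O(1/n).
Expand 2n ln(2n) = 2n (ln n + ln 2) = 2n ln n + 2n ln 2.
Subtract 19n ln n: leading term is (2 − 19) n ln n = −17 n ln n. The next term is 2n ln 2 − 2n = 2(ln 2 − 1) n. Then the (1/2) ln(2π·2n) correction.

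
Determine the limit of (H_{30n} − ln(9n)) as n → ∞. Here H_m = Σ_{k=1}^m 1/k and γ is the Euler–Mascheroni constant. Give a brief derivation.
lim = ln(10/3) + γ

By Euler-Maclaurin, H_m = ln m + γ + O(1/m). So
  H_{30n} − ln(9n) = ln(30n) + γ − ln(9n) + O(1/n)
                       = ln(30/9) + γ + O(1/n).
Hence the limit is ln(30/9) + γ (= ln(10/3)).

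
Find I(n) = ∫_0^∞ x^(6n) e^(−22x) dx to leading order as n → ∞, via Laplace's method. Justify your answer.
I(n) ~ (sqrt(2π·6n) / 22) · (6n/(22e))^(6n)

Write the integrand as exp(6n ln x − 22x) and set f(x) = 6n ln x − 22x. Then f'(x) = 6n/x − 22 = 0 at x* = 6n/22, and f''(x*) = −6n/x*^2 = −22^2/(6n). Laplace's method (interior maximum) gives
  I(n) ~ e^(f(x*)) · sqrt(2π / |f''(x*)|)
        = exp(6n ln(6n/22) − 6n) · sqrt(2π · 6n / 22^2)
        = (6n/22)^(6n) e^(−6n) · sqrt(2π·6n) / 22
        = (sqrt(2π·6n) / 22) · (6n/(22e))^(6n).
This matches Γ(6n+1)/22^(6n+1) with Stirling applied to Γ.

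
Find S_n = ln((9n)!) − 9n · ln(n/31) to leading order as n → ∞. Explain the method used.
S_n ~ 9n · (ln 279 − 1) + O(ln n)

Stirling: ln((9n)!) = 9n ln(9n) − 9n + O(ln n).
  S_n = 9n ln(9n) − 9n − 9n ln(n/31) + O(ln n)
      = 9n ln(9n) − 9n ln n + 9n ln 31 − 9n + O(ln n)
      = 9n ln 9 + 9n ln 31 − 9n + O(ln n)
      = 9n (ln 279 − 1) + O(ln n).
Numerically ln(279) − 1 ≈ 4.6312.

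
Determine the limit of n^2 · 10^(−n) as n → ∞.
lim = 0

Exponentials with base > 1 dominate every fixed polynomial: for any fixed c, n^c / 10^n → 0 as n → ∞ (e.g. by the ratio test, or by writing 10^n = e^(n ln 10) and noting e^(n ln 10) / n^c → ∞). Hence n^2 · 10^(−n) = n^2 / 10^n → 0.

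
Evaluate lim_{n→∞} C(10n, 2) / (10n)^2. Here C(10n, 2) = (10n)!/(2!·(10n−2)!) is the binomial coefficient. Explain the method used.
lim = 1/2! = 1/2

With N = 10n → ∞: C(N, 2) / N^2 = [N(N−1)…(N−1)] / (2! · N^2) = (1/2!) · 1 · (1 − 1/(10n)). Each factor → 1 as N → ∞, so the limit is 1/2! = 1/2.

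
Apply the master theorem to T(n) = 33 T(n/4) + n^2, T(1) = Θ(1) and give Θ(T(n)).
T(n) = Θ(n^(log_4 33))

Master theorem: compare f(n) = n^2 to n^(log_4 33) where log_4 33 ≈ 2.522. Since 2 < log_4 33, we have f(n) = O(n^(log_4 33 − ε)) for some ε > 0 — Case 1. Hence T(n) = Θ(n^(log_4 33)).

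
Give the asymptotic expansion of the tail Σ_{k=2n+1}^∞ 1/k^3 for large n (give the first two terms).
Σ_{k>2n} 1/k^3 = 1/(2 · (2n)^2) − 1/(2 · (2n)^3) + O(1/(2n)^4)

Compare to the integral: ∫_{2n}^∞ x^(−3) dx = [−x^(−2)/2]_{2n}^∞ = 1/((3−1)·(2n)^2). The Euler-Maclaurin correction adds −f(2n)/2 = −1/(2·(2n)^3). Euler-Maclaurin then gives
  Σ_{k>2n} 1/k^3 = ∫_{2n}^∞ dx/x^3 − 1/(2·(2n)^3) + O(1/(2n)^4).
(Equivalently this is ζ(3) − Σ_{k≤2n} 1/k^3.)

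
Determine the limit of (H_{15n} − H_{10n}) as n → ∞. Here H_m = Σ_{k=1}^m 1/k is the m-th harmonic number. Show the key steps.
lim = ln(15/10) = ln(3/2)

Euler-Maclaurin gives H_m = ln m + γ + 1/(2m) + O(1/m^2). The γ and O(1/m) terms cancel in the difference:
  H_{15n} − H_{10n} = ln(15n) − ln(10n) + O(1/n) = ln(15/10) + O(1/n).
Hence the limit is ln(15/10) = ln(3/2).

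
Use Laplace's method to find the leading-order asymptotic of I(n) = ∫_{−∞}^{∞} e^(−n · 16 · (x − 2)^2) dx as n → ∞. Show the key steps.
I(n) = sqrt(π/(16n))

Here φ(x) = 16 · (x − 2)^2 has its unique minimum at x* = 2 with φ(x*) = 0 and φ''(x*) = 32. Laplace's method gives
  I(n) ~ e^(−n φ(x*)) · sqrt(2π / (n · φ''(x*))) = sqrt(2π / (32n)) = sqrt(π/(16n)).
This is exact: substituting u = (x − 2)·sqrt(16n) gives I(n) = (1/sqrt(16n)) ∫_{−∞}^{∞} e^(−u^2) du = sqrt(π/(16n)).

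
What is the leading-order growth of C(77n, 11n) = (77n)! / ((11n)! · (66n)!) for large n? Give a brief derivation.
C(77n, 11n) ~ (823543/46656)^(11n) · sqrt(7/(12π·11n))

Write N = 11n. Apply Stirling to each factorial:
  (7N)! ~ sqrt(2π·7N) · (7N/e)^(7N),
  N! ~ sqrt(2π N) · (N/e)^N,
  (6N)! ~ sqrt(2π·6N) · (6N/e)^(6N).
The exponential factors combine to (7N)^(7N) / (N^N · (6N)^(6N)) = 7^(7N)/6^(6N) = (7^7/6^6)^N = (823543/46656)^N.
The square-root prefactors combine to sqrt(2π·7N) / (sqrt(2π N)·sqrt(2π·6N)) = sqrt(7 / (2π·6·N)) = sqrt(7/(12π·11n)).
Substituting N = 11n: C(77n, 11n) ~ (823543/46656)^(11n) · sqrt(7/(12π·11n)).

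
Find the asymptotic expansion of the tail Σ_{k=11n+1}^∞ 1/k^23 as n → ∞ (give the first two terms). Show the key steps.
Σ_{k>11n} 1/k^23 = 1/(22 · (11n)^22) − 1/(2 · (11n)^23) + O(1/(11n)^24)

Compare to the integral: ∫_{11n}^∞ x^(−23) dx = [−x^(−22)/22]_{11n}^∞ = 1/((23−1)·(11n)^22). The Euler-Maclaurin correction adds −f(11n)/2 = −1/(2·(11n)^23). Euler-Maclaurin then gives
  Σ_{k>11n} 1/k^23 = ∫_{11n}^∞ dx/x^23 − 1/(2·(11n)^23) + O(1/(11n)^24).
(Equivalently this is ζ(23) − Σ_{k≤11n} 1/k^23.)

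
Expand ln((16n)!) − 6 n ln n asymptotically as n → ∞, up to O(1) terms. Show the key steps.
ln((16n)!) − 6 n ln n = 10 n ln n + 16(ln 16 − 1) n + (1/2) ln(2π·16n) + O(1/n)

Stirling: ln((16n)!) = 16n ln(16n) − 16n + (1/2) ln(2π·16n) + O(1/n).
Expand 16n ln(16n) = 16n (ln n + ln 16) = 16n ln n + 16n ln 16.
Subtract 6n ln n: leading term is (16 − 6) n ln n = 10 n ln n. The next term is 16n ln 16 − 16n = 16(ln 16 − 1) n. Then the (1/2) ln(2π·16n) correction.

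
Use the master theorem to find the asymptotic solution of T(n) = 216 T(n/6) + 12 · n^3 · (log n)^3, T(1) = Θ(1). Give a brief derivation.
T(n) = Θ(n^3 · (log n)^4)

Here log_6 216 = 3 and f(n) = 12 · n^3 · (log n)^3 = Θ(n^(log_6 216) · (log n)^3). This is the extended Case 2 of the master theorem (f matches the critical exponent up to log factors), giving T(n) = Θ(n^(log_6 216) · (log n)^(3+1)) = Θ(n^3 · (log n)^4).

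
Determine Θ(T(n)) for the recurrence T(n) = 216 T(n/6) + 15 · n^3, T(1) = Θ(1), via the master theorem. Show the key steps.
T(n) = Θ(n^3 log n)

log_6 216 = 3, and f(n) = 15 · n^3 = Θ(n^(log_6 216)). This is Case 2 of the master theorem: T(n) = Θ(f(n) · log n) = Θ(n^3 log n).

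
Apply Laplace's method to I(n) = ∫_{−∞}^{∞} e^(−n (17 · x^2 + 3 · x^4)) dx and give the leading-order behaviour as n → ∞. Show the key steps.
I(n) ~ sqrt(π/(17n))

φ(x) = 17 · x^2 + 3 · x^4 has its unique global minimum at x* = 0 (since φ'(x) = 34x + 12x^3 = 0 only at x = 0 for real x with both coefficients positive, and φ → ∞ as |x| → ∞). At x* = 0, φ(0) = 0 and φ''(0) = 34. Laplace's method then gives
  I(n) ~ sqrt(2π / (n · φ''(0))) · e^(−n φ(0)) = sqrt(2π / (34n)) = sqrt(π/(17n)).
The 3 · x^4 term contributes only at subleading order (an O(1/n) relative correction).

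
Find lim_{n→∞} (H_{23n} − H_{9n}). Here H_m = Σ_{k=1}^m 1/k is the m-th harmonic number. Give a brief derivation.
lim = ln(23/9)

Euler-Maclaurin gives H_m = ln m + γ + 1/(2m) + O(1/m^2). The γ and O(1/m) terms cancel in the difference:
  H_{23n} − H_{9n} = ln(23n) − ln(9n) + O(1/n) = ln(23/9) + O(1/n).
Hence the limit is ln(23/9).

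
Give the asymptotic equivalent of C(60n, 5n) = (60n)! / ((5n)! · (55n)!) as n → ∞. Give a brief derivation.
C(60n, 5n) ~ (8916100448256/285311670611)^(5n) · sqrt(6/(11π·5n))

Write N = 5n. Apply Stirling to each factorial:
  (12N)! ~ sqrt(2π·12N) · (12N/e)^(12N),
  N! ~ sqrt(2π N) · (N/e)^N,
  (11N)! ~ sqrt(2π·11N) · (11N/e)^(11N).
The exponential factors combine to (12N)^(12N) / (N^N · (11N)^(11N)) = 12^(12N)/11^(11N) = (12^12/11^11)^N = (8916100448256/285311670611)^N.
The square-root prefactors combine to sqrt(2π·12N) / (sqrt(2π N)·sqrt(2π·11N)) = sqrt(12 / (2π·11·N)) = sqrt(6/(11π·5n)).
Substituting N = 5n: C(60n, 5n) ~ (8916100448256/285311670611)^(5n) · sqrt(6/(11π·5n)).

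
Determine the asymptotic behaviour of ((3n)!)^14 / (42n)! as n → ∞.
((3n)!)^14/(42n)! ~ ((2π·3n)^(13/2) / sqrt(14)) · 14^(−14·3n)  →  0

Write N = 3n. Stirling: N! ~ sqrt(2π N)(N/e)^N and (14N)! ~ sqrt(2π·14N)·(14N/e)^(14N).
  (N!)^14/(14N)! ~ (2π N)^(14/2) (N/e)^(14N) / [sqrt(2π·14N) (14N/e)^(14N)]
     = (2π N)^(14/2) / sqrt(2π·14N) · (N/(14N))^(14N)
     = (2π N)^((14−1)/2) / sqrt(14) · 14^(−14N).
Since 14^14 > 1, the factor 14^(−14N) decays exponentially, so the ratio → 0. Substituting N = 3n gives the stated form.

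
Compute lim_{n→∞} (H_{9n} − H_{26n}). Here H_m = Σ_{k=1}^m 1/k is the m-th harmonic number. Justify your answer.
lim = ln(9/26)

Euler-Maclaurin gives H_m = ln m + γ + 1/(2m) + O(1/m^2). The γ and O(1/m) terms cancel in the difference:
  H_{9n} − H_{26n} = ln(9n) − ln(26n) + O(1/n) = ln(9/26) + O(1/n).
Hence the limit is ln(9/26).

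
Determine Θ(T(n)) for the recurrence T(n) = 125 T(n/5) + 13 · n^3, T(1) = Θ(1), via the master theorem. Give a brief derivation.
T(n) = Θ(n^3 log n)

log_5 125 = 3, and f(n) = 13 · n^3 = Θ(n^(log_5 125)). This is Case 2 of the master theorem: T(n) = Θ(f(n) · log n) = Θ(n^3 log n).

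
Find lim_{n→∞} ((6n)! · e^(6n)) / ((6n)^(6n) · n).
lim = 0

Stirling: (6n)! ~ sqrt(2π·6n) · (6n/e)^(6n). Hence
  (6n)! · e^(6n) / (6n)^(6n) ~ sqrt(2π·6n).
Dividing by n: sqrt(2π·6n) / n = sqrt(2π·6) · n^((1−2)/2), so the expression behaves like sqrt(2π·6) · n^((1−2)/2) → 0.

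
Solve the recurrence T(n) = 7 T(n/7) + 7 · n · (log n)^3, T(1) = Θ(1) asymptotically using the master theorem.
T(n) = Θ(n · (log n)^4)

Here log_7 7 = 1 and f(n) = 7 · n · (log n)^3 = Θ(n^(log_7 7) · (log n)^3). This is the extended Case 2 of the master theorem (f matches the critical exponent up to log factors), giving T(n) = Θ(n^(log_7 7) · (log n)^(3+1)) = Θ(n · (log n)^4).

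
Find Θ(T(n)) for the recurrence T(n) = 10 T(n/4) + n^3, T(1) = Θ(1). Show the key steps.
T(n) = Θ(n^3)

log_4 10 ≈ 1.661. f(n) = n^3 dominates n^(log_4 10) since 3 > 1.661, and the regularity condition a·f(n/b) = 10·(n/4)^3 = (10/64)·n^3 ≤ c·f(n) holds with c = 10/64 ≈ 0.156 < 1. So this is Case 3: T(n) = Θ(f(n)) = Θ(n^3).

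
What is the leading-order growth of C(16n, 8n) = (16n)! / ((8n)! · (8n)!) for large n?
C(16n, 8n) ~ (4)^(8n) · sqrt(1/(π·8n))

Write N = 8n. Apply Stirling to each factorial:
  (2N)! ~ sqrt(2π·2N) · (2N/e)^(2N),
  N! ~ sqrt(2π N) · (N/e)^N,
  (1N)! ~ sqrt(2π·1N) · (1N/e)^(1N).
The exponential factors combine to (2N)^(2N) / (N^N · (1N)^(1N)) = 2^(2N)/1^(1N) = (2^2/1^1)^N = (4)^N.
The square-root prefactors combine to sqrt(2π·2N) / (sqrt(2π N)·sqrt(2π·1N)) = sqrt(2 / (2π·1·N)) = sqrt(1/(π·8n)).
Substituting N = 8n: C(16n, 8n) ~ (4)^(8n) · sqrt(1/(π·8n)).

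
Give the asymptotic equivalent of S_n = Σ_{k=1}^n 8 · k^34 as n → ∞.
S_n ~ 8 · n^35 / 35

By integral comparison (Euler-Maclaurin), Σ_{k=1}^n 8 · k^34 = 8 · ∫_0^n x^34 dx + O(n^34) = 8 · n^35/35 + O(n^34). (Equivalently, Faulhaber's formula gives the same leading term.)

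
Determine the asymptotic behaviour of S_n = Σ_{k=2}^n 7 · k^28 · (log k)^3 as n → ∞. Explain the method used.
S_n ~ 7 · n^29 · (log n)^3 / 29

By integral comparison, S_n = ∫_1^n 7 · x^28 · (log x)^3 dx + O(n^28 · (log n)^3). For the integral, the leading term of ∫_1^n x^28 (log x)^3 dx is n^29/29 · (log n)^3 (by repeated integration by parts; each step lowers the log-exponent and produces a relatively O(1/log n) correction). Hence S_n ~ 7 · n^29 · (log n)^3 / 29.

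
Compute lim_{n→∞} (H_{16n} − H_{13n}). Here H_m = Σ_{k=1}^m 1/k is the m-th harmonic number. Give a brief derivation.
lim = ln(16/13)

Euler-Maclaurin gives H_m = ln m + γ + 1/(2m) + O(1/m^2). The γ and O(1/m) terms cancel in the difference:
  H_{16n} − H_{13n} = ln(16n) − ln(13n) + O(1/n) = ln(16/13) + O(1/n).
Hence the limit is ln(16/13).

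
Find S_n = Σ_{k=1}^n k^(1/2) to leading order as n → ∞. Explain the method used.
S_n ~ (2/3) · n^(3/2)

Integral comparison: Σ_{k=1}^n k^(1/2) = ∫_0^n x^(1/2) dx + O(n^(1/2)). The integral is n^(1 + 1/2) / (1 + 1/2) = n^((1+2)/2) / ((1+2)/2) = (2/3) · n^(3/2).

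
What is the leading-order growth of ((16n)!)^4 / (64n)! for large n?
((16n)!)^4/(64n)! ~ ((2π·16n)^(3/2) / 2) · 4^(−4·16n)  →  0

Write N = 16n. Stirling: N! ~ sqrt(2π N)(N/e)^N and (4N)! ~ sqrt(2π·4N)·(4N/e)^(4N).
  (N!)^4/(4N)! ~ (2π N)^(4/2) (N/e)^(4N) / [sqrt(2π·4N) (4N/e)^(4N)]
     = (2π N)^(4/2) / sqrt(2π·4N) · (N/(4N))^(4N)
     = (2π N)^((4−1)/2) / 2 · 4^(−4N).
Since 4^4 > 1, the factor 4^(−4N) decays exponentially, so the ratio → 0. Substituting N = 16n gives the stated form.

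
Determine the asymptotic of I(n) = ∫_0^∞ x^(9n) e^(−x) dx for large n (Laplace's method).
I(n) ~ sqrt(2π·9n) · (9n/e)^(9n)

Write the integrand as exp(9n ln x − x) and set f(x) = 9n ln x − x. Then f'(x) = 9n/x − 1 = 0 at x* = 9n, and f''(x*) = −9n/x*^2 = −1/(9n). Laplace's method (interior maximum) gives
  I(n) ~ e^(f(x*)) · sqrt(2π / |f''(x*)|)
        = exp(9n ln(9n) − 9n) · sqrt(2π · 9n)
        = (9n)^(9n) e^(−9n) · sqrt(2π·9n)
        = sqrt(2π·9n) · (9n/e)^(9n).
This matches Γ(9n+1) with Stirling applied to Γ.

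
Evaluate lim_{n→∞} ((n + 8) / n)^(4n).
lim = e^32

Rewrite as (1 + 8/n)^(4n). By the standard limit (1 + x/n)^n → e^x, we have (1 + 8/n)^n → e^8, and raising to the 4th power gives e^32.
More precisely, ln[(1 + 8/n)^(4n)] = 4n · ln(1 + 8/n) = 4n · (8/n + O(1/n^2)) = 32 + O(1/n) → 32.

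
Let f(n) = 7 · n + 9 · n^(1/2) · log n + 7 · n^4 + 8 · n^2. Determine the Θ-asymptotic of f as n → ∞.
f(n) ∈ Θ(n^4)

Compare the terms by growth order. For large n, n^a · (log n)^b dominates n^a' · (log n)^b' iff a > a', or (a = a' and b > b'). Ranking the 4 terms shows the dominant one is 7 · n^4. Hence f(n) ∈ Θ(n^4).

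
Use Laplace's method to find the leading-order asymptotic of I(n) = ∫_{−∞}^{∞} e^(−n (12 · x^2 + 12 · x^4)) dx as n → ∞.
I(n) ~ sqrt(π/(12n))

φ(x) = 12 · x^2 + 12 · x^4 has its unique global minimum at x* = 0 (since φ'(x) = 24x + 48x^3 = 0 only at x = 0 for real x with both coefficients positive, and φ → ∞ as |x| → ∞). At x* = 0, φ(0) = 0 and φ''(0) = 24. Laplace's method then gives
  I(n) ~ sqrt(2π / (n · φ''(0))) · e^(−n φ(0)) = sqrt(2π / (24n)) = sqrt(π/(12n)).
The 12 · x^4 term contributes only at subleading order (an O(1/n) relative correction).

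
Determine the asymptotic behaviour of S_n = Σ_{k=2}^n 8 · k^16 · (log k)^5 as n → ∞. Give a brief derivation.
S_n ~ 8 · n^17 · (log n)^5 / 17

By integral comparison, S_n = ∫_1^n 8 · x^16 · (log x)^5 dx + O(n^16 · (log n)^5). For the integral, the leading term of ∫_1^n x^16 (log x)^5 dx is n^17/17 · (log n)^5 (by repeated integration by parts; each step lowers the log-exponent and produces a relatively O(1/log n) correction). Hence S_n ~ 8 · n^17 · (log n)^5 / 17.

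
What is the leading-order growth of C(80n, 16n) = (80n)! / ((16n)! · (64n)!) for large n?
C(80n, 16n) ~ (3125/256)^(16n) · sqrt(5/(8π·16n))

Write N = 16n. Apply Stirling to each factorial:
  (5N)! ~ sqrt(2π·5N) · (5N/e)^(5N),
  N! ~ sqrt(2π N) · (N/e)^N,
  (4N)! ~ sqrt(2π·4N) · (4N/e)^(4N).
The exponential factors combine to (5N)^(5N) / (N^N · (4N)^(4N)) = 5^(5N)/4^(4N) = (5^5/4^4)^N = (3125/256)^N.
The square-root prefactors combine to sqrt(2π·5N) / (sqrt(2π N)·sqrt(2π·4N)) = sqrt(5 / (2π·4·N)) = sqrt(5/(8π·16n)).
Substituting N = 16n: C(80n, 16n) ~ (3125/256)^(16n) · sqrt(5/(8π·16n)).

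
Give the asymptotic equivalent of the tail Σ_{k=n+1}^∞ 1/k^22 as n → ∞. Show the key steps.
Σ_{k>n} 1/k^22 ~ 1/(21 · n^21)

Compare to the integral: ∫_{n}^∞ x^(−22) dx = [−x^(−21)/21]_{n}^∞ = 1/((22−1)·n^21). Euler-Maclaurin then gives
  Σ_{k>n} 1/k^22 = ∫_{n}^∞ dx/x^22 − 1/(2·n^22) + O(1/n^23).
(Equivalently this is ζ(22) − Σ_{k≤n} 1/k^22.)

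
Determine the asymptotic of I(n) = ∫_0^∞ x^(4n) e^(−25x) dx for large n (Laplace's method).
I(n) ~ (sqrt(2π·4n) / 25) · (4n/(25e))^(4n)

Write the integrand as exp(4n ln x − 25x) and set f(x) = 4n ln x − 25x. Then f'(x) = 4n/x − 25 = 0 at x* = 4n/25, and f''(x*) = −4n/x*^2 = −25^2/(4n). Laplace's method (interior maximum) gives
  I(n) ~ e^(f(x*)) · sqrt(2π / |f''(x*)|)
        = exp(4n ln(4n/25) − 4n) · sqrt(2π · 4n / 25^2)
        = (4n/25)^(4n) e^(−4n) · sqrt(2π·4n) / 25
        = (sqrt(2π·4n) / 25) · (4n/(25e))^(4n).
This matches Γ(4n+1)/25^(4n+1) with Stirling applied to Γ.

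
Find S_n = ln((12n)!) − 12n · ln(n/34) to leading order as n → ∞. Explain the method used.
S_n ~ 12n · (ln 408 − 1) + O(ln n)

Stirling: ln((12n)!) = 12n ln(12n) − 12n + O(ln n).
  S_n = 12n ln(12n) − 12n − 12n ln(n/34) + O(ln n)
      = 12n ln(12n) − 12n ln n + 12n ln 34 − 12n + O(ln n)
      = 12n ln 12 + 12n ln 34 − 12n + O(ln n)
      = 12n (ln 408 − 1) + O(ln n).
Numerically ln(408) − 1 ≈ 5.0113.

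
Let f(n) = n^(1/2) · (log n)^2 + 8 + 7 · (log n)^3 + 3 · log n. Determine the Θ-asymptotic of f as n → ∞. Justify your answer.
f(n) ∈ Θ(n^(1/2) · (log n)^2)

Compare the terms by growth order. For large n, n^a · (log n)^b dominates n^a' · (log n)^b' iff a > a', or (a = a' and b > b'). Ranking the 4 terms shows the dominant one is n^(1/2) · (log n)^2. Hence f(n) ∈ Θ(n^(1/2) · (log n)^2).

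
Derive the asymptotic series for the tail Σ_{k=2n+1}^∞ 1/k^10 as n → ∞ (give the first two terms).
Σ_{k>2n} 1/k^10 = 1/(9 · (2n)^9) − 1/(2 · (2n)^10) + O(1/(2n)^11)

Compare to the integral: ∫_{2n}^∞ x^(−10) dx = [−x^(−9)/9]_{2n}^∞ = 1/((10−1)·(2n)^9). The Euler-Maclaurin correction adds −f(2n)/2 = −1/(2·(2n)^10). Euler-Maclaurin then gives
  Σ_{k>2n} 1/k^10 = ∫_{2n}^∞ dx/x^10 − 1/(2·(2n)^10) + O(1/(2n)^11).
(Equivalently this is ζ(10) − Σ_{k≤2n} 1/k^10.)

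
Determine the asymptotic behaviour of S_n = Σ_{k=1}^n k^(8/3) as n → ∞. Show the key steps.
S_n ~ (3/11) · n^(11/3)

Integral comparison: Σ_{k=1}^n k^(8/3) = ∫_0^n x^(8/3) dx + O(n^(8/3)). The integral is n^(1 + 8/3) / (1 + 8/3) = n^((8+3)/3) / ((8+3)/3) = (3/11) · n^(11/3).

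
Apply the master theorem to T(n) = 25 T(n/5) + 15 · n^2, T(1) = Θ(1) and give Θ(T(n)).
T(n) = Θ(n^2 log n)

log_5 25 = 2, and f(n) = 15 · n^2 = Θ(n^(log_5 25)). This is Case 2 of the master theorem: T(n) = Θ(f(n) · log n) = Θ(n^2 log n).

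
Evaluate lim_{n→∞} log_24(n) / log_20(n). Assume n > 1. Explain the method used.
lim = ln(20) / ln(24) = log_24(20)

Change of base: log_24(n) = ln n / ln 24 and log_20(n) = ln n / ln 20. The ratio is (ln n / ln 24) · (ln 20 / ln n) = ln 20 / ln 24, a constant independent of n. So the limit is ln 20 / ln 24 = log_24(20).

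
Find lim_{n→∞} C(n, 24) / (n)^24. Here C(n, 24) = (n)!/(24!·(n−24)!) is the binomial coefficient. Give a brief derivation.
lim = 1/24! = 1/620448401733239439360000

With N = n → ∞: C(N, 24) / N^24 = [N(N−1)…(N−23)] / (24! · N^24) = (1/24!) · 1 · (1 − 1/n) · … · (1 − 23/n). Each factor → 1 as N → ∞, so the limit is 1/24! = 1/620448401733239439360000.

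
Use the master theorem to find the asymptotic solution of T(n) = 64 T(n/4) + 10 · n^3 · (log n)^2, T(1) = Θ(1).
T(n) = Θ(n^3 · (log n)^3)

Here log_4 64 = 3 and f(n) = 10 · n^3 · (log n)^2 = Θ(n^(log_4 64) · (log n)^2). This is the extended Case 2 of the master theorem (f matches the critical exponent up to log factors), giving T(n) = Θ(n^(log_4 64) · (log n)^(2+1)) = Θ(n^3 · (log n)^3).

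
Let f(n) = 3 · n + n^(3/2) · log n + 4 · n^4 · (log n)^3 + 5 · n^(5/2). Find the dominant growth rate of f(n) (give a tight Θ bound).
f(n) ∈ Θ(n^4 · (log n)^3)

Compare the terms by growth order. For large n, n^a · (log n)^b dominates n^a' · (log n)^b' iff a > a', or (a = a' and b > b'). Ranking the 4 terms shows the dominant one is 4 · n^4 · (log n)^3. Hence f(n) ∈ Θ(n^4 · (log n)^3).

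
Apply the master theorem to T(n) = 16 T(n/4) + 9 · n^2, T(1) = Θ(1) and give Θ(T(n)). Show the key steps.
T(n) = Θ(n^2 log n)

log_4 16 = 2, and f(n) = 9 · n^2 = Θ(n^(log_4 16)). This is Case 2 of the master theorem: T(n) = Θ(f(n) · log n) = Θ(n^2 log n).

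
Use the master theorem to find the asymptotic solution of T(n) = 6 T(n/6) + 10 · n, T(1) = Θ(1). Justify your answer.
T(n) = Θ(n log n)

log_6 6 = 1, and f(n) = 10 · n = Θ(n^(log_6 6)). This is Case 2 of the master theorem: T(n) = Θ(f(n) · log n) = Θ(n log n).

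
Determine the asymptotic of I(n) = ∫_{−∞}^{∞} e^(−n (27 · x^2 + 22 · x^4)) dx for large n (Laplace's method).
I(n) ~ sqrt(π/(27n))

φ(x) = 27 · x^2 + 22 · x^4 has its unique global minimum at x* = 0 (since φ'(x) = 54x + 88x^3 = 0 only at x = 0 for real x with both coefficients positive, and φ → ∞ as |x| → ∞). At x* = 0, φ(0) = 0 and φ''(0) = 54. Laplace's method then gives
  I(n) ~ sqrt(2π / (n · φ''(0))) · e^(−n φ(0)) = sqrt(2π / (54n)) = sqrt(π/(27n)).
The 22 · x^4 term contributes only at subleading order (an O(1/n) relative correction).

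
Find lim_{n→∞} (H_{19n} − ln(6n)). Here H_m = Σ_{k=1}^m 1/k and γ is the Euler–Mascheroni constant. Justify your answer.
lim = ln(19/6) + γ

By Euler-Maclaurin, H_m = ln m + γ + O(1/m). So
  H_{19n} − ln(6n) = ln(19n) + γ − ln(6n) + O(1/n)
                       = ln(19/6) + γ + O(1/n).
Hence the limit is ln(19/6) + γ.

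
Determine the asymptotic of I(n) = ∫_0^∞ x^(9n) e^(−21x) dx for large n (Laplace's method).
I(n) ~ (sqrt(2π·9n) / 21) · (9n/(21e))^(9n)

Write the integrand as exp(9n ln x − 21x) and set f(x) = 9n ln x − 21x. Then f'(x) = 9n/x − 21 = 0 at x* = 9n/21, and f''(x*) = −9n/x*^2 = −21^2/(9n). Laplace's method (interior maximum) gives
  I(n) ~ e^(f(x*)) · sqrt(2π / |f''(x*)|)
        = exp(9n ln(9n/21) − 9n) · sqrt(2π · 9n / 21^2)
        = (9n/21)^(9n) e^(−9n) · sqrt(2π·9n) / 21
        = (sqrt(2π·9n) / 21) · (9n/(21e))^(9n).
This matches Γ(9n+1)/21^(9n+1) with Stirling applied to Γ.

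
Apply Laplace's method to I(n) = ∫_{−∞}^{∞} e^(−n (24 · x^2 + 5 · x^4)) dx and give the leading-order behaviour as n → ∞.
I(n) ~ sqrt(π/(24n))

φ(x) = 24 · x^2 + 5 · x^4 has its unique global minimum at x* = 0 (since φ'(x) = 48x + 20x^3 = 0 only at x = 0 for real x with both coefficients positive, and φ → ∞ as |x| → ∞). At x* = 0, φ(0) = 0 and φ''(0) = 48. Laplace's method then gives
  I(n) ~ sqrt(2π / (n · φ''(0))) · e^(−n φ(0)) = sqrt(2π / (48n)) = sqrt(π/(24n)).
The 5 · x^4 term contributes only at subleading order (an O(1/n) relative correction).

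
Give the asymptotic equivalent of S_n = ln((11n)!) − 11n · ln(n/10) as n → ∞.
S_n ~ 11n · (ln 110 − 1) + O(ln n)

Stirling: ln((11n)!) = 11n ln(11n) − 11n + O(ln n).
  S_n = 11n ln(11n) − 11n − 11n ln(n/10) + O(ln n)
      = 11n ln(11n) − 11n ln n + 11n ln 10 − 11n + O(ln n)
      = 11n ln 11 + 11n ln 10 − 11n + O(ln n)
      = 11n (ln 110 − 1) + O(ln n).
Numerically ln(110) − 1 ≈ 3.7005.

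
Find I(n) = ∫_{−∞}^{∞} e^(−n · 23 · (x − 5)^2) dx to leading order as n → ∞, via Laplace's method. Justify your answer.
I(n) = sqrt(π/(23n))

Here φ(x) = 23 · (x − 5)^2 has its unique minimum at x* = 5 with φ(x*) = 0 and φ''(x*) = 46. Laplace's method gives
  I(n) ~ e^(−n φ(x*)) · sqrt(2π / (n · φ''(x*))) = sqrt(2π / (46n)) = sqrt(π/(23n)).
This is exact: substituting u = (x − 5)·sqrt(23n) gives I(n) = (1/sqrt(23n)) ∫_{−∞}^{∞} e^(−u^2) du = sqrt(π/(23n)).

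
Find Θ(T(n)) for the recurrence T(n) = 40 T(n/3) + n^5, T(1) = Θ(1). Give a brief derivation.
T(n) = Θ(n^5)

log_3 40 ≈ 3.358. f(n) = n^5 dominates n^(log_3 40) since 5 > 3.358, and the regularity condition a·f(n/b) = 40·(n/3)^5 = (40/243)·n^5 ≤ c·f(n) holds with c = 40/243 ≈ 0.165 < 1. So this is Case 3: T(n) = Θ(f(n)) = Θ(n^5).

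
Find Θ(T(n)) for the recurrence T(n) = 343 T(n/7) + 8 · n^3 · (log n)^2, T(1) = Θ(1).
T(n) = Θ(n^3 · (log n)^3)

Here log_7 343 = 3 and f(n) = 8 · n^3 · (log n)^2 = Θ(n^(log_7 343) · (log n)^2). This is the extended Case 2 of the master theorem (f matches the critical exponent up to log factors), giving T(n) = Θ(n^(log_7 343) · (log n)^(2+1)) = Θ(n^3 · (log n)^3).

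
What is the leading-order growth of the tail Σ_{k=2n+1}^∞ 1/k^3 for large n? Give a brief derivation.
Σ_{k>2n} 1/k^3 ~ 1/(2 · (2n)^2)

Compare to the integral: ∫_{2n}^∞ x^(−3) dx = [−x^(−2)/2]_{2n}^∞ = 1/((3−1)·(2n)^2). Euler-Maclaurin then gives
  Σ_{k>2n} 1/k^3 = ∫_{2n}^∞ dx/x^3 − 1/(2·(2n)^3) + O(1/(2n)^4).
(Equivalently this is ζ(3) − Σ_{k≤2n} 1/k^3.)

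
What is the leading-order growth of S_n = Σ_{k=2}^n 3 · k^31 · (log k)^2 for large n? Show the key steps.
S_n ~ 3 · n^32 · (log n)^2 / 32

By integral comparison, S_n = ∫_1^n 3 · x^31 · (log x)^2 dx + O(n^31 · (log n)^2). For the integral, the leading term of ∫_1^n x^31 (log x)^2 dx is n^32/32 · (log n)^2 (by repeated integration by parts; each step lowers the log-exponent and produces a relatively O(1/log n) correction). Hence S_n ~ 3 · n^32 · (log n)^2 / 32.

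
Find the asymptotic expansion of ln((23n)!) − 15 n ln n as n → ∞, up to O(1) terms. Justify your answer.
ln((23n)!) − 15 n ln n = 8 n ln n + 23(ln 23 − 1) n + (1/2) ln(2π·23n) + O(1/n)

Stirling: ln((23n)!) = 23n ln(23n) − 23n + (1/2) ln(2π·23n) + O(1/n).
Expand 23n ln(23n) = 23n (ln n + ln 23) = 23n ln n + 23n ln 23.
Subtract 15n ln n: leading term is (23 − 15) n ln n = 8 n ln n. The next term is 23n ln 23 − 23n = 23(ln 23 − 1) n. Then the (1/2) ln(2π·23n) correction.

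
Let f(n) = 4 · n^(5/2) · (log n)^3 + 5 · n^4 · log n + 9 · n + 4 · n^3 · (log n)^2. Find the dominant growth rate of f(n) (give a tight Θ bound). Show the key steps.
f(n) ∈ Θ(n^4 · log n)

Compare the terms by growth order. For large n, n^a · (log n)^b dominates n^a' · (log n)^b' iff a > a', or (a = a' and b > b'). Ranking the 4 terms shows the dominant one is 5 · n^4 · log n. Hence f(n) ∈ Θ(n^4 · log n).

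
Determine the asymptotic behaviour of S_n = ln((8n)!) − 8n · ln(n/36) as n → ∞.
S_n ~ 8n · (ln 288 − 1) + O(ln n)

Stirling: ln((8n)!) = 8n ln(8n) − 8n + O(ln n).
  S_n = 8n ln(8n) − 8n − 8n ln(n/36) + O(ln n)
      = 8n ln(8n) − 8n ln n + 8n ln 36 − 8n + O(ln n)
      = 8n ln 8 + 8n ln 36 − 8n + O(ln n)
      = 8n (ln 288 − 1) + O(ln n).
Numerically ln(288) − 1 ≈ 4.6630.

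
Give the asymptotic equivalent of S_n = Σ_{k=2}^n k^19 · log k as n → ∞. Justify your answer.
S_n ~ n^20 log n / 20 − n^20 / 400

By integral comparison, S_n = ∫_1^n x^19 · log x dx + O(n^19 · log n). For the integral, ∫ x^19 log x dx = n^20 log n / 20 − n^20/400 (integration by parts). Hence S_n ~ n^20 log n / 20 − n^20 / 400.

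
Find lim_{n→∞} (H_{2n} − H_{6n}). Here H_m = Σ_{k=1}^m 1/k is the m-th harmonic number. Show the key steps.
lim = ln(2/6) = −ln 3

Euler-Maclaurin gives H_m = ln m + γ + 1/(2m) + O(1/m^2). The γ and O(1/m) terms cancel in the difference:
  H_{2n} − H_{6n} = ln(2n) − ln(6n) + O(1/n) = ln(2/6) + O(1/n).
Hence the limit is ln(2/6) = −ln 3.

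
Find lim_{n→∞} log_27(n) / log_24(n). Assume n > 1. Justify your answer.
lim = ln(24) / ln(27) = log_27(24)

Change of base: log_27(n) = ln n / ln 27 and log_24(n) = ln n / ln 24. The ratio is (ln n / ln 27) · (ln 24 / ln n) = ln 24 / ln 27, a constant independent of n. So the limit is ln 24 / ln 27 = log_27(24).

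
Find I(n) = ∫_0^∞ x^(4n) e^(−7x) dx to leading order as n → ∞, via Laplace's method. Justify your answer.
I(n) ~ (sqrt(2π·4n) / 7) · (4n/(7e))^(4n)

Write the integrand as exp(4n ln x − 7x) and set f(x) = 4n ln x − 7x. Then f'(x) = 4n/x − 7 = 0 at x* = 4n/7, and f''(x*) = −4n/x*^2 = −7^2/(4n). Laplace's method (interior maximum) gives
  I(n) ~ e^(f(x*)) · sqrt(2π / |f''(x*)|)
        = exp(4n ln(4n/7) − 4n) · sqrt(2π · 4n / 7^2)
        = (4n/7)^(4n) e^(−4n) · sqrt(2π·4n) / 7
        = (sqrt(2π·4n) / 7) · (4n/(7e))^(4n).
This matches Γ(4n+1)/7^(4n+1) with Stirling applied to Γ.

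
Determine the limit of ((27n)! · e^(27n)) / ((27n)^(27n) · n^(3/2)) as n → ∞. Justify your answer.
lim = 0

Stirling: (27n)! ~ sqrt(2π·27n) · (27n/e)^(27n). Hence
  (27n)! · e^(27n) / (27n)^(27n) ~ sqrt(2π·27n).
Dividing by n^(3/2): sqrt(2π·27n) / n^(3/2) = sqrt(2π·27) · n^((1−3)/2), so the expression behaves like sqrt(2π·27) · n^((1−3)/2) → 0.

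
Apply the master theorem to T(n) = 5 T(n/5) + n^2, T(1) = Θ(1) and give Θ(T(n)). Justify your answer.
T(n) = Θ(n^2)

log_5 5 ≈ 1.000. f(n) = n^2 dominates n^(log_5 5) since 2 > 1.000, and the regularity condition a·f(n/b) = 5·(n/5)^2 = (5/25)·n^2 ≤ c·f(n) holds with c = 5/25 ≈ 0.2 < 1. So this is Case 3: T(n) = Θ(f(n)) = Θ(n^2).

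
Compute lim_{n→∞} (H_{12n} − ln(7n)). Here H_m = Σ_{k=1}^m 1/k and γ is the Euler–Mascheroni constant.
lim = ln(12/7) + γ

By Euler-Maclaurin, H_m = ln m + γ + O(1/m). So
  H_{12n} − ln(7n) = ln(12n) + γ − ln(7n) + O(1/n)
                       = ln(12/7) + γ + O(1/n).
Hence the limit is ln(12/7) + γ.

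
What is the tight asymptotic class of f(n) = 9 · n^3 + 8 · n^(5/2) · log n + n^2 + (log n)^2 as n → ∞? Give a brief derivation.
f(n) ∈ Θ(n^3)

Compare the terms by growth order. For large n, n^a · (log n)^b dominates n^a' · (log n)^b' iff a > a', or (a = a' and b > b'). Ranking the 4 terms shows the dominant one is 9 · n^3. Hence f(n) ∈ Θ(n^3).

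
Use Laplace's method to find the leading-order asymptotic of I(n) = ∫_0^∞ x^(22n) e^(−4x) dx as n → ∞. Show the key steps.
I(n) ~ (sqrt(2π·22n) / 4) · (22n/(4e))^(22n)

Write the integrand as exp(22n ln x − 4x) and set f(x) = 22n ln x − 4x. Then f'(x) = 22n/x − 4 = 0 at x* = 22n/4, and f''(x*) = −22n/x*^2 = −4^2/(22n). Laplace's method (interior maximum) gives
  I(n) ~ e^(f(x*)) · sqrt(2π / |f''(x*)|)
        = exp(22n ln(22n/4) − 22n) · sqrt(2π · 22n / 4^2)
        = (22n/4)^(22n) e^(−22n) · sqrt(2π·22n) / 4
        = (sqrt(2π·22n) / 4) · (22n/(4e))^(22n).
This matches Γ(22n+1)/4^(22n+1) with Stirling applied to Γ.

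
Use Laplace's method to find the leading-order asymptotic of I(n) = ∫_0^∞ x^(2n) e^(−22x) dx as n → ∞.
I(n) ~ (sqrt(2π·2n) / 22) · (2n/(22e))^(2n)

Write the integrand as exp(2n ln x − 22x) and set f(x) = 2n ln x − 22x. Then f'(x) = 2n/x − 22 = 0 at x* = 2n/22, and f''(x*) = −2n/x*^2 = −22^2/(2n). Laplace's method (interior maximum) gives
  I(n) ~ e^(f(x*)) · sqrt(2π / |f''(x*)|)
        = exp(2n ln(2n/22) − 2n) · sqrt(2π · 2n / 22^2)
        = (2n/22)^(2n) e^(−2n) · sqrt(2π·2n) / 22
        = (sqrt(2π·2n) / 22) · (2n/(22e))^(2n).
This matches Γ(2n+1)/22^(2n+1) with Stirling applied to Γ.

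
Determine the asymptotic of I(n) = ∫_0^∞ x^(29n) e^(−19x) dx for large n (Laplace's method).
I(n) ~ (sqrt(2π·29n) / 19) · (29n/(19e))^(29n)

Write the integrand as exp(29n ln x − 19x) and set f(x) = 29n ln x − 19x. Then f'(x) = 29n/x − 19 = 0 at x* = 29n/19, and f''(x*) = −29n/x*^2 = −19^2/(29n). Laplace's method (interior maximum) gives
  I(n) ~ e^(f(x*)) · sqrt(2π / |f''(x*)|)
        = exp(29n ln(29n/19) − 29n) · sqrt(2π · 29n / 19^2)
        = (29n/19)^(29n) e^(−29n) · sqrt(2π·29n) / 19
        = (sqrt(2π·29n) / 19) · (29n/(19e))^(29n).
This matches Γ(29n+1)/19^(29n+1) with Stirling applied to Γ.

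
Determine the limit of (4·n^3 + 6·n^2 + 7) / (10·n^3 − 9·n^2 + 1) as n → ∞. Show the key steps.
lim = 4/10 = 2/5

For large n the leading n^3 terms dominate both numerator and denominator. Dividing top and bottom by n^3, every other term tends to 0, leaving 4/10 = 2/5.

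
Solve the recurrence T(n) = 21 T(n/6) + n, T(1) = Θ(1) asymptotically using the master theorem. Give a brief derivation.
T(n) = Θ(n^(log_6 21))

Master theorem: compare f(n) = n to n^(log_6 21) where log_6 21 ≈ 1.699. Since 1 < log_6 21, we have f(n) = O(n^(log_6 21 − ε)) for some ε > 0 — Case 1. Hence T(n) = Θ(n^(log_6 21)).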